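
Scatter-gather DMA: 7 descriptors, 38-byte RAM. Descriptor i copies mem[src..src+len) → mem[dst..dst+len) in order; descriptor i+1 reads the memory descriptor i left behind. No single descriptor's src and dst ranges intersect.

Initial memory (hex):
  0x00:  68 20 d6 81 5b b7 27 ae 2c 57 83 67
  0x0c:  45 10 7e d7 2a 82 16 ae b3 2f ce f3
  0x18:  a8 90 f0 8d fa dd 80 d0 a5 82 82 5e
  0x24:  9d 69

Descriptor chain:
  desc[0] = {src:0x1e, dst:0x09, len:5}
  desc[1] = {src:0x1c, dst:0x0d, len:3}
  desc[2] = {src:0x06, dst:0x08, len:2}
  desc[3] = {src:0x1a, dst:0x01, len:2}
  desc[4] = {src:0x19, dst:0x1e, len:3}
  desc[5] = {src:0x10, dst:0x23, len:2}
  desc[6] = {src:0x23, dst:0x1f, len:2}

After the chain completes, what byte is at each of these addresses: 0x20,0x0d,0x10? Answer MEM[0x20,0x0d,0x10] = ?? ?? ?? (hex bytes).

MEM[0x20,0x0d,0x10] = 82 fa 2a

  after D0: wrote 5B at 0x09 = 80d0a58282
  after D1: wrote 3B at 0x0d = fadd80
  after D2: wrote 2B at 0x08 = 27ae
  after D3: wrote 2B at 0x01 = f08d
  after D4: wrote 3B at 0x1e = 90f08d
  after D5: wrote 2B at 0x23 = 2a82
  after D6: wrote 2B at 0x1f = 2a82
query mem[0x20]=0x82, mem[0x0d]=0xfa, mem[0x10]=0x2a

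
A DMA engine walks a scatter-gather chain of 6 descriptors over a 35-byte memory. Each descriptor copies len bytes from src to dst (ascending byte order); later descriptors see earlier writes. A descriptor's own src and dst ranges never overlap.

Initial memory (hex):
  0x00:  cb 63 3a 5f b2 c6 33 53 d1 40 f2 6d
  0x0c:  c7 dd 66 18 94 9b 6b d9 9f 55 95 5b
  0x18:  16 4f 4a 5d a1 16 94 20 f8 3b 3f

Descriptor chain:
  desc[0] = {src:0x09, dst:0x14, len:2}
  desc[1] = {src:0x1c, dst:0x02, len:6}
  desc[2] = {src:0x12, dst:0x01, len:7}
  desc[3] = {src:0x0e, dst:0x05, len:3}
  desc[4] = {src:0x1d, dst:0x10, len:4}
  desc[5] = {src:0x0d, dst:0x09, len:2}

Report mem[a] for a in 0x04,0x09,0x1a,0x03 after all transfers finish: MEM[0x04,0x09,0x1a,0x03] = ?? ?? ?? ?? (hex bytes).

#0 dst[0x14+2] := {0x40,0xf2}
#1 dst[0x02+6] := {0xa1,0x16,0x94,0x20,0xf8,0x3b}
#2 dst[0x01+7] := {0x6b,0xd9,0x40,0xf2,0x95,0x5b,0x16}
#3 dst[0x05+3] := {0x66,0x18,0x94}
#4 dst[0x10+4] := {0x16,0x94,0x20,0xf8}
#5 dst[0x09+2] := {0xdd,0x66}
query mem[0x04]=0xf2, mem[0x09]=0xdd, mem[0x1a]=0x4a, mem[0x03]=0x40

MEM[0x04,0x09,0x1a,0x03] = f2 dd 4a 40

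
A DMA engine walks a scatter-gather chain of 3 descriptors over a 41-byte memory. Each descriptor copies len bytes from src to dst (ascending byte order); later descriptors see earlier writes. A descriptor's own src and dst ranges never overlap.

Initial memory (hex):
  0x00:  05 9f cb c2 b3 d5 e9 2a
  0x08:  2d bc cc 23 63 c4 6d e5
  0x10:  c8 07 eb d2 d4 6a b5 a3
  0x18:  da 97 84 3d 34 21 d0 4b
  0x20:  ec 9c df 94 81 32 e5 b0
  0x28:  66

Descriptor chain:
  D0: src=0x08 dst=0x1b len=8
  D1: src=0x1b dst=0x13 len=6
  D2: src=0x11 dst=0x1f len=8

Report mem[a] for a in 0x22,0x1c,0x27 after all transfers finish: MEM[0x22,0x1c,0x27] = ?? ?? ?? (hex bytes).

MEM[0x22,0x1c,0x27] = bc bc b0

[0] 0x08->0x1b len=8 : 2d bc cc 23 63 c4 6d e5
[1] 0x1b->0x13 len=6 : 2d bc cc 23 63 c4
[2] 0x11->0x1f len=8 : 07 eb 2d bc cc 23 63 c4
query mem[0x22]=0xbc, mem[0x1c]=0xbc, mem[0x27]=0xb0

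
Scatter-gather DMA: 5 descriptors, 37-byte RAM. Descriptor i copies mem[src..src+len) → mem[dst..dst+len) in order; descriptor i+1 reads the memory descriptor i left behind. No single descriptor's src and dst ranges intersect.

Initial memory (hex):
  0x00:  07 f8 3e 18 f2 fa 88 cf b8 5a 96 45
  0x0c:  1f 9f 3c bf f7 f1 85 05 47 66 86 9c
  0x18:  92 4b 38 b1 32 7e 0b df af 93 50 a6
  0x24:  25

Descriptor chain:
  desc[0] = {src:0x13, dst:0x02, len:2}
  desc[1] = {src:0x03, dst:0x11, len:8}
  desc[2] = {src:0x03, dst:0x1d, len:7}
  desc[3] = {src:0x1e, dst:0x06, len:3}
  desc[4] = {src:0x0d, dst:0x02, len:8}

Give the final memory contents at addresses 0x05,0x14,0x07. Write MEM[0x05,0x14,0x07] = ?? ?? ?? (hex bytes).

D0: mem[0x02..0x03] <- [05 47]
D1: mem[0x11..0x18] <- [47 f2 fa 88 cf b8 5a 96]
D2: mem[0x1d..0x23] <- [47 f2 fa 88 cf b8 5a]
D3: mem[0x06..0x08] <- [f2 fa 88]
D4: mem[0x02..0x09] <- [9f 3c bf f7 47 f2 fa 88]
query mem[0x05]=0xf7, mem[0x14]=0x88, mem[0x07]=0xf2

MEM[0x05,0x14,0x07] = f7 88 f2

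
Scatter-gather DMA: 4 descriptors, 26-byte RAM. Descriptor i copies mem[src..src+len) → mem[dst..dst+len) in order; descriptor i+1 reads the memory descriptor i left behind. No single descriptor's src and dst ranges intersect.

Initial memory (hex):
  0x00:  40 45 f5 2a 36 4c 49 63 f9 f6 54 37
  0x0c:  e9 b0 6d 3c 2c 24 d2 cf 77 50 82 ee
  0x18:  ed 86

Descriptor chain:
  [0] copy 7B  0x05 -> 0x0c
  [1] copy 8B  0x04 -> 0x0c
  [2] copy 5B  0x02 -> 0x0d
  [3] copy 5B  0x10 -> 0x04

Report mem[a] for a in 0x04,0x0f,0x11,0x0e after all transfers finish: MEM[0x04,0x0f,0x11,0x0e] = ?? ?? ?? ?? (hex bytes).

MEM[0x04,0x0f,0x11,0x0e] = 4c 36 49 2a

  after D0: wrote 7B at 0x0c = 4c4963f9f65437
  after D1: wrote 8B at 0x0c = 364c4963f9f65437
  after D2: wrote 5B at 0x0d = f52a364c49
  after D3: wrote 5B at 0x04 = 4c49543777
query mem[0x04]=0x4c, mem[0x0f]=0x36, mem[0x11]=0x49, mem[0x0e]=0x2a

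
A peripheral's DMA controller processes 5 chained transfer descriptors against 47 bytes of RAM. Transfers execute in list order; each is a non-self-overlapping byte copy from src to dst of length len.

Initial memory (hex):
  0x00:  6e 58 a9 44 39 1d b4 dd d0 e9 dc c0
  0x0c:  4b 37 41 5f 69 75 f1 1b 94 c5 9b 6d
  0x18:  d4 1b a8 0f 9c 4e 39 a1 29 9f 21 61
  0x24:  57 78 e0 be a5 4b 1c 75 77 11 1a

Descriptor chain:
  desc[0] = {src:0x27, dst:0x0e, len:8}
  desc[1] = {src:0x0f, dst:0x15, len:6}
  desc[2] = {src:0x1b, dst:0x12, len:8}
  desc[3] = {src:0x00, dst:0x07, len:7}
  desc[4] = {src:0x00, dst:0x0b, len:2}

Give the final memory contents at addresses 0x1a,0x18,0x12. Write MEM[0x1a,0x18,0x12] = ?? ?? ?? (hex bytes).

D0: mem[0x0e..0x15] <- [be a5 4b 1c 75 77 11 1a]
D1: mem[0x15..0x1a] <- [a5 4b 1c 75 77 11]
D2: mem[0x12..0x19] <- [0f 9c 4e 39 a1 29 9f 21]
D3: mem[0x07..0x0d] <- [6e 58 a9 44 39 1d b4]
D4: mem[0x0b..0x0c] <- [6e 58]
query mem[0x1a]=0x11, mem[0x18]=0x9f, mem[0x12]=0x0f

MEM[0x1a,0x18,0x12] = 11 9f 0f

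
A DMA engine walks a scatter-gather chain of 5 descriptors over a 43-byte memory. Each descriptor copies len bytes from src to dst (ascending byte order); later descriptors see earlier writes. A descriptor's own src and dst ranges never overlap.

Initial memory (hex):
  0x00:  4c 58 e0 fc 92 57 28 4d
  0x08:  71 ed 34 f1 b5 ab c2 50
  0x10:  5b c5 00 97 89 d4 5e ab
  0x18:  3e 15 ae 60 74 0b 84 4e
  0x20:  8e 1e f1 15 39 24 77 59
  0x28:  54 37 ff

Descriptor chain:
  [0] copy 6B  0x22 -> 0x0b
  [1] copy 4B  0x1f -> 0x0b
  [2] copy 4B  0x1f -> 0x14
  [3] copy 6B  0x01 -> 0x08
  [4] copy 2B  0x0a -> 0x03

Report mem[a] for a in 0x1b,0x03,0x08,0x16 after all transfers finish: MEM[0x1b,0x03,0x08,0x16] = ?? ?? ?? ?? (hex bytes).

MEM[0x1b,0x03,0x08,0x16] = 60 fc 58 1e

#0 dst[0x0b+6] := {0xf1,0x15,0x39,0x24,0x77,0x59}
#1 dst[0x0b+4] := {0x4e,0x8e,0x1e,0xf1}
#2 dst[0x14+4] := {0x4e,0x8e,0x1e,0xf1}
#3 dst[0x08+6] := {0x58,0xe0,0xfc,0x92,0x57,0x28}
#4 dst[0x03+2] := {0xfc,0x92}
query mem[0x1b]=0x60, mem[0x03]=0xfc, mem[0x08]=0x58, mem[0x16]=0x1e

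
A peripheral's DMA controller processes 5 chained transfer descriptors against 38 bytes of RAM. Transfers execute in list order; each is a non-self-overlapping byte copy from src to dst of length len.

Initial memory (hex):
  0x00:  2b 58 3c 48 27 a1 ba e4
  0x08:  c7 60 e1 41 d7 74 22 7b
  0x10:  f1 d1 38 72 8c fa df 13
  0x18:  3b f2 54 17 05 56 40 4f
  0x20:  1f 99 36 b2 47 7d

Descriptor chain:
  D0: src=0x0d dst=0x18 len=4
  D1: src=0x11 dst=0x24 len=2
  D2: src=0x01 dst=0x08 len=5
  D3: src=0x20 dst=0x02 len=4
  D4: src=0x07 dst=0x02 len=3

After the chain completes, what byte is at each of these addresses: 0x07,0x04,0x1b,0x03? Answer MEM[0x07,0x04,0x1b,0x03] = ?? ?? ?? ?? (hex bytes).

MEM[0x07,0x04,0x1b,0x03] = e4 3c f1 58

[0] 0x0d->0x18 len=4 : 74 22 7b f1
[1] 0x11->0x24 len=2 : d1 38
[2] 0x01->0x08 len=5 : 58 3c 48 27 a1
[3] 0x20->0x02 len=4 : 1f 99 36 b2
[4] 0x07->0x02 len=3 : e4 58 3c
query mem[0x07]=0xe4, mem[0x04]=0x3c, mem[0x1b]=0xf1, mem[0x03]=0x58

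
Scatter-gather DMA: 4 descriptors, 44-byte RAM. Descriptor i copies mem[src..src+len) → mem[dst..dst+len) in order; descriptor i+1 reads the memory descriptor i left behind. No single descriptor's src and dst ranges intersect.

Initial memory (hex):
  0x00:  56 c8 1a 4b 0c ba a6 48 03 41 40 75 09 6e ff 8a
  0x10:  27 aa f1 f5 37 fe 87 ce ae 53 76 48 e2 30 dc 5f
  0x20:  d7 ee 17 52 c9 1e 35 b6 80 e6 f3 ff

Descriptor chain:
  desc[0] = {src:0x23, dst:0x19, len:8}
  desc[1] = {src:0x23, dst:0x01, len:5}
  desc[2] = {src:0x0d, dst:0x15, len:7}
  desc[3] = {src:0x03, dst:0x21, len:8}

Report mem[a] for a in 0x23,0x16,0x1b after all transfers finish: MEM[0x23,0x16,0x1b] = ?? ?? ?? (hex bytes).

MEM[0x23,0x16,0x1b] = b6 ff f5

[0] 0x23->0x19 len=8 : 52 c9 1e 35 b6 80 e6 f3
[1] 0x23->0x01 len=5 : 52 c9 1e 35 b6
[2] 0x0d->0x15 len=7 : 6e ff 8a 27 aa f1 f5
[3] 0x03->0x21 len=8 : 1e 35 b6 a6 48 03 41 40
query mem[0x23]=0xb6, mem[0x16]=0xff, mem[0x1b]=0xf5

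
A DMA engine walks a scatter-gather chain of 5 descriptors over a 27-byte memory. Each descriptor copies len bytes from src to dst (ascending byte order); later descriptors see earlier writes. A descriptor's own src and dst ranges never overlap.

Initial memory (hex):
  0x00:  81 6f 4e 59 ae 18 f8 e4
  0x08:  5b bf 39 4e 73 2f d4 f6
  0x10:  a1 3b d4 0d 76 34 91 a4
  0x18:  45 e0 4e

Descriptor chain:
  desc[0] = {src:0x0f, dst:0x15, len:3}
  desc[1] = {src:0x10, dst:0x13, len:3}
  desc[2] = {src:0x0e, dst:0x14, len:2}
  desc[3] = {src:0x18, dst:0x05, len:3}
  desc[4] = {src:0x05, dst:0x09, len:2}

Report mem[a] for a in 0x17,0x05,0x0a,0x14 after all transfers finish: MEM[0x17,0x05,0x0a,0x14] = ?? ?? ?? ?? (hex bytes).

D0: mem[0x15..0x17] <- [f6 a1 3b]
D1: mem[0x13..0x15] <- [a1 3b d4]
D2: mem[0x14..0x15] <- [d4 f6]
D3: mem[0x05..0x07] <- [45 e0 4e]
D4: mem[0x09..0x0a] <- [45 e0]
query mem[0x17]=0x3b, mem[0x05]=0x45, mem[0x0a]=0xe0, mem[0x14]=0xd4

MEM[0x17,0x05,0x0a,0x14] = 3b 45 e0 d4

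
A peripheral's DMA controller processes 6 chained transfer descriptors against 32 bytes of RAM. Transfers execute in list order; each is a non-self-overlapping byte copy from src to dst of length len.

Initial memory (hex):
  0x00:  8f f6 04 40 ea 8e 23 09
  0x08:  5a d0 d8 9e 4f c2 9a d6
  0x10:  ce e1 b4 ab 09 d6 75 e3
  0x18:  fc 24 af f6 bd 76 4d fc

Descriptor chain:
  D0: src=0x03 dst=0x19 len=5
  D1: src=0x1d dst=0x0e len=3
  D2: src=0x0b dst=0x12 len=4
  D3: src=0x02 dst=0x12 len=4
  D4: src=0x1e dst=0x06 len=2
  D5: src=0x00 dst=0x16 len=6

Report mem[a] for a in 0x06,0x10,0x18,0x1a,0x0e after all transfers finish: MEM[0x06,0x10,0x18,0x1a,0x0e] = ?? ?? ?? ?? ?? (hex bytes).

MEM[0x06,0x10,0x18,0x1a,0x0e] = 4d fc 04 ea 09

  after D0: wrote 5B at 0x19 = 40ea8e2309
  after D1: wrote 3B at 0x0e = 094dfc
  after D2: wrote 4B at 0x12 = 9e4fc209
  after D3: wrote 4B at 0x12 = 0440ea8e
  after D4: wrote 2B at 0x06 = 4dfc
  after D5: wrote 6B at 0x16 = 8ff60440ea8e
query mem[0x06]=0x4d, mem[0x10]=0xfc, mem[0x18]=0x04, mem[0x1a]=0xea, mem[0x0e]=0x09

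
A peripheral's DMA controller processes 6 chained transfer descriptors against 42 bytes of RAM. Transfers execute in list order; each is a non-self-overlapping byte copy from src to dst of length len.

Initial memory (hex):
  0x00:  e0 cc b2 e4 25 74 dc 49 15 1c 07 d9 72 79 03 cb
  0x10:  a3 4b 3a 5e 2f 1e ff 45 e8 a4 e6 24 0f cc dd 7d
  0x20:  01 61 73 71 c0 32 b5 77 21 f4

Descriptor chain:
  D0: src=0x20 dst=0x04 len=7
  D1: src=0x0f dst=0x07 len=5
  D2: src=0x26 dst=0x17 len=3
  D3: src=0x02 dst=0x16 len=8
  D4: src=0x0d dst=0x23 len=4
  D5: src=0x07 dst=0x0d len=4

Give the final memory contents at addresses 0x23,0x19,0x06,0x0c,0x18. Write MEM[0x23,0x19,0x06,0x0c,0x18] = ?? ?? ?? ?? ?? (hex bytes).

[0] 0x20->0x04 len=7 : 01 61 73 71 c0 32 b5
[1] 0x0f->0x07 len=5 : cb a3 4b 3a 5e
[2] 0x26->0x17 len=3 : b5 77 21
[3] 0x02->0x16 len=8 : b2 e4 01 61 73 cb a3 4b
[4] 0x0d->0x23 len=4 : 79 03 cb a3
[5] 0x07->0x0d len=4 : cb a3 4b 3a
query mem[0x23]=0x79, mem[0x19]=0x61, mem[0x06]=0x73, mem[0x0c]=0x72, mem[0x18]=0x01

MEM[0x23,0x19,0x06,0x0c,0x18] = 79 61 73 72 01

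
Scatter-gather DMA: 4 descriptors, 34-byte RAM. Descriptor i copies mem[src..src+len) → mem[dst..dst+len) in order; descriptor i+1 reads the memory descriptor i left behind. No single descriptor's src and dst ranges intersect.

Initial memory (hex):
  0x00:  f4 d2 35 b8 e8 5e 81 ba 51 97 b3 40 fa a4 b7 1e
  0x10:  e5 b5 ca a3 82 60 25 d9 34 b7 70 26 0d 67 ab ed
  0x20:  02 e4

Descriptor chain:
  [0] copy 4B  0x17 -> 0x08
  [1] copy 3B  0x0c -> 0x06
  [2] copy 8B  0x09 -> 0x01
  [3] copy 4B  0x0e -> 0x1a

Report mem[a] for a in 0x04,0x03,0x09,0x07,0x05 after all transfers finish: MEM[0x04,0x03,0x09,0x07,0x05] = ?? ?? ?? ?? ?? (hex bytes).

MEM[0x04,0x03,0x09,0x07,0x05] = fa 70 34 1e a4

#0 dst[0x08+4] := {0xd9,0x34,0xb7,0x70}
#1 dst[0x06+3] := {0xfa,0xa4,0xb7}
#2 dst[0x01+8] := {0x34,0xb7,0x70,0xfa,0xa4,0xb7,0x1e,0xe5}
#3 dst[0x1a+4] := {0xb7,0x1e,0xe5,0xb5}
query mem[0x04]=0xfa, mem[0x03]=0x70, mem[0x09]=0x34, mem[0x07]=0x1e, mem[0x05]=0xa4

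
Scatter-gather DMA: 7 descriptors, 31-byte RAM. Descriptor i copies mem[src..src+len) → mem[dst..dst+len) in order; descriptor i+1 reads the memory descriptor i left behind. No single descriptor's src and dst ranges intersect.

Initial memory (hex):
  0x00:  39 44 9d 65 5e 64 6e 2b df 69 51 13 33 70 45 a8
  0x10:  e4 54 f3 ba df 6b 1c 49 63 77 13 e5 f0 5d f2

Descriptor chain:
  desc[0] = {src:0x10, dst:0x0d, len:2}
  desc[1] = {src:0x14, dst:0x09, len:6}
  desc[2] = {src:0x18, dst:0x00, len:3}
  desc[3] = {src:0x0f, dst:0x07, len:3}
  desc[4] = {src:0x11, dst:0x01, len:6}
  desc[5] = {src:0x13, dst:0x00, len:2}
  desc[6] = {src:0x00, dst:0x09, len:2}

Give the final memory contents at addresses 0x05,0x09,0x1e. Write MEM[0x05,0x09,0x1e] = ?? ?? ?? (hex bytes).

MEM[0x05,0x09,0x1e] = 6b ba f2

  after D0: wrote 2B at 0x0d = e454
  after D1: wrote 6B at 0x09 = df6b1c496377
  after D2: wrote 3B at 0x00 = 637713
  after D3: wrote 3B at 0x07 = a8e454
  after D4: wrote 6B at 0x01 = 54f3badf6b1c
  after D5: wrote 2B at 0x00 = badf
  after D6: wrote 2B at 0x09 = badf
query mem[0x05]=0x6b, mem[0x09]=0xba, mem[0x1e]=0xf2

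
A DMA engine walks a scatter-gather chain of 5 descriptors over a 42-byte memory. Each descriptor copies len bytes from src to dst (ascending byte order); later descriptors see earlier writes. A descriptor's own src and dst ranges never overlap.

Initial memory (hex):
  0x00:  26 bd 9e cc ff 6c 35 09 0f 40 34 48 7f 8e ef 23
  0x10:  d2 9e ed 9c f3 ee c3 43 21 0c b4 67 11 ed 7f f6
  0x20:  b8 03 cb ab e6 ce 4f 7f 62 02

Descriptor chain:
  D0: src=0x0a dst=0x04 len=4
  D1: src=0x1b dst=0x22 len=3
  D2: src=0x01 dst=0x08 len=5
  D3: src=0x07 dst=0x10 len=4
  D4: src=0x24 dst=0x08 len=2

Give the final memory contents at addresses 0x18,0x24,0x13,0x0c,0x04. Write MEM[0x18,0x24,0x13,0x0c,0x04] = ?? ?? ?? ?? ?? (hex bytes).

#0 dst[0x04+4] := {0x34,0x48,0x7f,0x8e}
#1 dst[0x22+3] := {0x67,0x11,0xed}
#2 dst[0x08+5] := {0xbd,0x9e,0xcc,0x34,0x48}
#3 dst[0x10+4] := {0x8e,0xbd,0x9e,0xcc}
#4 dst[0x08+2] := {0xed,0xce}
query mem[0x18]=0x21, mem[0x24]=0xed, mem[0x13]=0xcc, mem[0x0c]=0x48, mem[0x04]=0x34

MEM[0x18,0x24,0x13,0x0c,0x04] = 21 ed cc 48 34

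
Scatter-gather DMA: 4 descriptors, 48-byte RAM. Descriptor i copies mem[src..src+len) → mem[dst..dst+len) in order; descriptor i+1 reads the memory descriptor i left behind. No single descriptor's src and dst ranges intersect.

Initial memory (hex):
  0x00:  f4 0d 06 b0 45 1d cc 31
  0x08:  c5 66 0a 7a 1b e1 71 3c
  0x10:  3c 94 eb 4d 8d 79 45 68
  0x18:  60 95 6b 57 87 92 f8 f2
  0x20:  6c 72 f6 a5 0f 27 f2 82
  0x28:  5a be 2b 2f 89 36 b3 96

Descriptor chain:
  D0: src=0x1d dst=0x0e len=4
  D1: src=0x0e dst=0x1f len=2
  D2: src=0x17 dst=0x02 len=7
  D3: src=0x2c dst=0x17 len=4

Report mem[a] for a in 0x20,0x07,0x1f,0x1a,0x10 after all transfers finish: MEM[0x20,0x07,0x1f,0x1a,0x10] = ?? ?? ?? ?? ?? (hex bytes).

MEM[0x20,0x07,0x1f,0x1a,0x10] = f8 87 92 96 f2

[0] 0x1d->0x0e len=4 : 92 f8 f2 6c
[1] 0x0e->0x1f len=2 : 92 f8
[2] 0x17->0x02 len=7 : 68 60 95 6b 57 87 92
[3] 0x2c->0x17 len=4 : 89 36 b3 96
query mem[0x20]=0xf8, mem[0x07]=0x87, mem[0x1f]=0x92, mem[0x1a]=0x96, mem[0x10]=0xf2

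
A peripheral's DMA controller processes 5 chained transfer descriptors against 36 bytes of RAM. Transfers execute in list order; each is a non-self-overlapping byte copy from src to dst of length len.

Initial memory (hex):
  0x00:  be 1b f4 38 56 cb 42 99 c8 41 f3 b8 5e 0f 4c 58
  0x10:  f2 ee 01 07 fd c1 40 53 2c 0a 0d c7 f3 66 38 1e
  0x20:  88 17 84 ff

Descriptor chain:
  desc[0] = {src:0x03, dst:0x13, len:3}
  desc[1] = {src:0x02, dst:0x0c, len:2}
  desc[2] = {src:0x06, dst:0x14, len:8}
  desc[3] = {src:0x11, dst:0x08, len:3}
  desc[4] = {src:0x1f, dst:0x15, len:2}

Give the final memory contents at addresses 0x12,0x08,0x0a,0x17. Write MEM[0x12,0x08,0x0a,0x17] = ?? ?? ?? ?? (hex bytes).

[0] 0x03->0x13 len=3 : 38 56 cb
[1] 0x02->0x0c len=2 : f4 38
[2] 0x06->0x14 len=8 : 42 99 c8 41 f3 b8 f4 38
[3] 0x11->0x08 len=3 : ee 01 38
[4] 0x1f->0x15 len=2 : 1e 88
query mem[0x12]=0x01, mem[0x08]=0xee, mem[0x0a]=0x38, mem[0x17]=0x41

MEM[0x12,0x08,0x0a,0x17] = 01 ee 38 41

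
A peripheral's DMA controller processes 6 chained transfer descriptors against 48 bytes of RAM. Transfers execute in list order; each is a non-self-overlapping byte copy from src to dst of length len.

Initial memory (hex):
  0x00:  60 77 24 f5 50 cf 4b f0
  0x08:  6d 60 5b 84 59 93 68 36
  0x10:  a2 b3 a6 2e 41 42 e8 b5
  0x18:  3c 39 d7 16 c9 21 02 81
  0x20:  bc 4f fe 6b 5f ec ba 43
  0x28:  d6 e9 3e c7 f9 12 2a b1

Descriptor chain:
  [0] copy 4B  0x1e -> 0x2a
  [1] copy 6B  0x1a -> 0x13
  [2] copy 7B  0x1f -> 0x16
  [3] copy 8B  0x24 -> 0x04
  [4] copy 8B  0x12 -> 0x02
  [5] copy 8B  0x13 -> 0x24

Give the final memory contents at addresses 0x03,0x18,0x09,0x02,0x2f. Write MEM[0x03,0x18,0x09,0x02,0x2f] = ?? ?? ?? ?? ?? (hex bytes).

  after D0: wrote 4B at 0x2a = 0281bc4f
  after D1: wrote 6B at 0x13 = d716c9210281
  after D2: wrote 7B at 0x16 = 81bc4ffe6b5fec
  after D3: wrote 8B at 0x04 = 5fecba43d6e90281
  after D4: wrote 8B at 0x02 = a6d716c981bc4ffe
  after D5: wrote 8B at 0x24 = d716c981bc4ffe6b
query mem[0x03]=0xd7, mem[0x18]=0x4f, mem[0x09]=0xfe, mem[0x02]=0xa6, mem[0x2f]=0xb1

MEM[0x03,0x18,0x09,0x02,0x2f] = d7 4f fe a6 b1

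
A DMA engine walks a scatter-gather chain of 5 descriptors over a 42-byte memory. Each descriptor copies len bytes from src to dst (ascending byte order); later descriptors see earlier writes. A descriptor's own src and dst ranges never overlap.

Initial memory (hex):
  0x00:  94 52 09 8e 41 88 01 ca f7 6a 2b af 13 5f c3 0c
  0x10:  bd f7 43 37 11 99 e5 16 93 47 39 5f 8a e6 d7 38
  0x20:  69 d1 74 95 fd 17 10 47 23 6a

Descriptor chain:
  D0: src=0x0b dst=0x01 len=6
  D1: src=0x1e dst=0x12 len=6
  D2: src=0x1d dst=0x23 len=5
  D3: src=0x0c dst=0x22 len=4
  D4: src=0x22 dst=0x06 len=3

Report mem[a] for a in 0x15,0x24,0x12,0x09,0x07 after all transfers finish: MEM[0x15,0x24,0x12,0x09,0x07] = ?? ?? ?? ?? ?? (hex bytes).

MEM[0x15,0x24,0x12,0x09,0x07] = d1 c3 d7 6a 5f

#0 dst[0x01+6] := {0xaf,0x13,0x5f,0xc3,0x0c,0xbd}
#1 dst[0x12+6] := {0xd7,0x38,0x69,0xd1,0x74,0x95}
#2 dst[0x23+5] := {0xe6,0xd7,0x38,0x69,0xd1}
#3 dst[0x22+4] := {0x13,0x5f,0xc3,0x0c}
#4 dst[0x06+3] := {0x13,0x5f,0xc3}
query mem[0x15]=0xd1, mem[0x24]=0xc3, mem[0x12]=0xd7, mem[0x09]=0x6a, mem[0x07]=0x5f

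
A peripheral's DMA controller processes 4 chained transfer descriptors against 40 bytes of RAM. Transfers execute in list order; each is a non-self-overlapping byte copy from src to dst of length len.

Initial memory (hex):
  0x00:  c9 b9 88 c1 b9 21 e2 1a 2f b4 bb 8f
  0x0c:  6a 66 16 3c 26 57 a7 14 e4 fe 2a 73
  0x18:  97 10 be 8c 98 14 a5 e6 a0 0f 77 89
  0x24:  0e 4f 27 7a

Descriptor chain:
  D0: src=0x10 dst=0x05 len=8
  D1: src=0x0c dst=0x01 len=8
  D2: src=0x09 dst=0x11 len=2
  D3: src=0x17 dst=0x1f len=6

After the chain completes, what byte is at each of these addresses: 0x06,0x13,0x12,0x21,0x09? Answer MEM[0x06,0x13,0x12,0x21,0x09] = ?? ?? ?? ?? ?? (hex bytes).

[0] 0x10->0x05 len=8 : 26 57 a7 14 e4 fe 2a 73
[1] 0x0c->0x01 len=8 : 73 66 16 3c 26 57 a7 14
[2] 0x09->0x11 len=2 : e4 fe
[3] 0x17->0x1f len=6 : 73 97 10 be 8c 98
query mem[0x06]=0x57, mem[0x13]=0x14, mem[0x12]=0xfe, mem[0x21]=0x10, mem[0x09]=0xe4

MEM[0x06,0x13,0x12,0x21,0x09] = 57 14 fe 10 e4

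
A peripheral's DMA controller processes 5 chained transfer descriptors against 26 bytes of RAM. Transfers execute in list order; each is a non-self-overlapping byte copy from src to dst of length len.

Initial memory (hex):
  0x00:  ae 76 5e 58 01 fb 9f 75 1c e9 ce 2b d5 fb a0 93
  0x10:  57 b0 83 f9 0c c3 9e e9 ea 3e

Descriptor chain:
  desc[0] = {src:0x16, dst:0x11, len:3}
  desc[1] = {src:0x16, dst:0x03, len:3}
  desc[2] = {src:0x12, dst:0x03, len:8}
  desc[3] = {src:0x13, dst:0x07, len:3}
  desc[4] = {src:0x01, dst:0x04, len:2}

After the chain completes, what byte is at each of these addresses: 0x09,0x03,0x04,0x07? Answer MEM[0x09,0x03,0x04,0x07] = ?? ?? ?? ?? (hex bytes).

  after D0: wrote 3B at 0x11 = 9ee9ea
  after D1: wrote 3B at 0x03 = 9ee9ea
  after D2: wrote 8B at 0x03 = e9ea0cc39ee9ea3e
  after D3: wrote 3B at 0x07 = ea0cc3
  after D4: wrote 2B at 0x04 = 765e
query mem[0x09]=0xc3, mem[0x03]=0xe9, mem[0x04]=0x76, mem[0x07]=0xea

MEM[0x09,0x03,0x04,0x07] = c3 e9 76 ea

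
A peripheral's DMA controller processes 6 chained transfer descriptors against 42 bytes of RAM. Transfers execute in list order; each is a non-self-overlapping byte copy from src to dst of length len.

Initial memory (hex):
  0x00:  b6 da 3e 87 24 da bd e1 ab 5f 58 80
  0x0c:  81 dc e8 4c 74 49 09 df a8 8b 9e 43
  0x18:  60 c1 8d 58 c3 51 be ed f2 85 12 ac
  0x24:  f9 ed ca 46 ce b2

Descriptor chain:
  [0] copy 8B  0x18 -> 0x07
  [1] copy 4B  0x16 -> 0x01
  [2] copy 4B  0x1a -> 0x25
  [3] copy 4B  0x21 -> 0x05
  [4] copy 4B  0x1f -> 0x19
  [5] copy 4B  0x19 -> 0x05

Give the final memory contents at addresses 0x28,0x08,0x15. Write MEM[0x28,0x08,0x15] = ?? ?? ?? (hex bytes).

MEM[0x28,0x08,0x15] = 51 12 8b

[0] 0x18->0x07 len=8 : 60 c1 8d 58 c3 51 be ed
[1] 0x16->0x01 len=4 : 9e 43 60 c1
[2] 0x1a->0x25 len=4 : 8d 58 c3 51
[3] 0x21->0x05 len=4 : 85 12 ac f9
[4] 0x1f->0x19 len=4 : ed f2 85 12
[5] 0x19->0x05 len=4 : ed f2 85 12
query mem[0x28]=0x51, mem[0x08]=0x12, mem[0x15]=0x8b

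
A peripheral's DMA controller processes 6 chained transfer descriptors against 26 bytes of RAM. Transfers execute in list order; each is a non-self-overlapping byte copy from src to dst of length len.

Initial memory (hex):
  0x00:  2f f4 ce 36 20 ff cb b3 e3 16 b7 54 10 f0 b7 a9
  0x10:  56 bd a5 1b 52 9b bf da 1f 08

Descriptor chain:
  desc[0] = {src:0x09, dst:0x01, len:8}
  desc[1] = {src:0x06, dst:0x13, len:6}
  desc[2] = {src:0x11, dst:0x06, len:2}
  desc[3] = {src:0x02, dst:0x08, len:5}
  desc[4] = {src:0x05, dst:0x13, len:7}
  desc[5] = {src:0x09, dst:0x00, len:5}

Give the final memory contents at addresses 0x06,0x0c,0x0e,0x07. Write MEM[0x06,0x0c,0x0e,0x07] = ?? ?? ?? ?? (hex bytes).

D0: mem[0x01..0x08] <- [16 b7 54 10 f0 b7 a9 56]
D1: mem[0x13..0x18] <- [b7 a9 56 16 b7 54]
D2: mem[0x06..0x07] <- [bd a5]
D3: mem[0x08..0x0c] <- [b7 54 10 f0 bd]
D4: mem[0x13..0x19] <- [f0 bd a5 b7 54 10 f0]
D5: mem[0x00..0x04] <- [54 10 f0 bd f0]
query mem[0x06]=0xbd, mem[0x0c]=0xbd, mem[0x0e]=0xb7, mem[0x07]=0xa5

MEM[0x06,0x0c,0x0e,0x07] = bd bd b7 a5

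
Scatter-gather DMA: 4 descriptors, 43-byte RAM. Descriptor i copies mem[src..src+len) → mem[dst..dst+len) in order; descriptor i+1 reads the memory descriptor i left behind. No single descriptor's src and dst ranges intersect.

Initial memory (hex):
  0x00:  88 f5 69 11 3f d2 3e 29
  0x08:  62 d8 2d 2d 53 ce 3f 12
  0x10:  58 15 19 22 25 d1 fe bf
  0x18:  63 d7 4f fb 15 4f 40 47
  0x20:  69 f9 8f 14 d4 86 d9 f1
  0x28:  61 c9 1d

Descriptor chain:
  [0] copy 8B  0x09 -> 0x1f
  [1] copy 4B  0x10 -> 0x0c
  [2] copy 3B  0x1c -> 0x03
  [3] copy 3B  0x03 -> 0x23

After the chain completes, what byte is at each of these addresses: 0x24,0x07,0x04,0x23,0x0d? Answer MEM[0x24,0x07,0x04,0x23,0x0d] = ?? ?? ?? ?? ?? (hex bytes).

D0: mem[0x1f..0x26] <- [d8 2d 2d 53 ce 3f 12 58]
D1: mem[0x0c..0x0f] <- [58 15 19 22]
D2: mem[0x03..0x05] <- [15 4f 40]
D3: mem[0x23..0x25] <- [15 4f 40]
query mem[0x24]=0x4f, mem[0x07]=0x29, mem[0x04]=0x4f, mem[0x23]=0x15, mem[0x0d]=0x15

MEM[0x24,0x07,0x04,0x23,0x0d] = 4f 29 4f 15 15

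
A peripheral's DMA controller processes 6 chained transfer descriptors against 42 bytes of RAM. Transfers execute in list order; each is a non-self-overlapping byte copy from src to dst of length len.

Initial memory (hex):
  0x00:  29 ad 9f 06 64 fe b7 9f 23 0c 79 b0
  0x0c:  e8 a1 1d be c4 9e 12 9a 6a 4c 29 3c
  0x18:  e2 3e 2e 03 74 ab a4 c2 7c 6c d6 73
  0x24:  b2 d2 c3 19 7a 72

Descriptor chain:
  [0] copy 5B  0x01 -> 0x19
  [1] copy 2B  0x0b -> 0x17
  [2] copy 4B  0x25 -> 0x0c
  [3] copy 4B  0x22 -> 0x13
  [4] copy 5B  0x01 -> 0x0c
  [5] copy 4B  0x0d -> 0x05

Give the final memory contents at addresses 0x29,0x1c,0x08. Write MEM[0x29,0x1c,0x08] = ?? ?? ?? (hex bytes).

MEM[0x29,0x1c,0x08] = 72 64 fe

D0: mem[0x19..0x1d] <- [ad 9f 06 64 fe]
D1: mem[0x17..0x18] <- [b0 e8]
D2: mem[0x0c..0x0f] <- [d2 c3 19 7a]
D3: mem[0x13..0x16] <- [d6 73 b2 d2]
D4: mem[0x0c..0x10] <- [ad 9f 06 64 fe]
D5: mem[0x05..0x08] <- [9f 06 64 fe]
query mem[0x29]=0x72, mem[0x1c]=0x64, mem[0x08]=0xfe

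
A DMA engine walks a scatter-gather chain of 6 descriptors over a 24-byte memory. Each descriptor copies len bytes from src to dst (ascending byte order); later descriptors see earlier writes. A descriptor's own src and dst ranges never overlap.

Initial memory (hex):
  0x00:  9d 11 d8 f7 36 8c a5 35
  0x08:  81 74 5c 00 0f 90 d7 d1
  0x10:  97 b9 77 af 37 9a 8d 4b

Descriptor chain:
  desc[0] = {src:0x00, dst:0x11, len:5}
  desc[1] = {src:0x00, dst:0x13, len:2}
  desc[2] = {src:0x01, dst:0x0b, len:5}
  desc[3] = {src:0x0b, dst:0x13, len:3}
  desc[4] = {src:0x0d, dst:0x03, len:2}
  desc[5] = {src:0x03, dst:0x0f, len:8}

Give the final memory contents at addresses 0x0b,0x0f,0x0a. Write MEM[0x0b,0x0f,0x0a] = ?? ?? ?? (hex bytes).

#0 dst[0x11+5] := {0x9d,0x11,0xd8,0xf7,0x36}
#1 dst[0x13+2] := {0x9d,0x11}
#2 dst[0x0b+5] := {0x11,0xd8,0xf7,0x36,0x8c}
#3 dst[0x13+3] := {0x11,0xd8,0xf7}
#4 dst[0x03+2] := {0xf7,0x36}
#5 dst[0x0f+8] := {0xf7,0x36,0x8c,0xa5,0x35,0x81,0x74,0x5c}
query mem[0x0b]=0x11, mem[0x0f]=0xf7, mem[0x0a]=0x5c

MEM[0x0b,0x0f,0x0a] = 11 f7 5c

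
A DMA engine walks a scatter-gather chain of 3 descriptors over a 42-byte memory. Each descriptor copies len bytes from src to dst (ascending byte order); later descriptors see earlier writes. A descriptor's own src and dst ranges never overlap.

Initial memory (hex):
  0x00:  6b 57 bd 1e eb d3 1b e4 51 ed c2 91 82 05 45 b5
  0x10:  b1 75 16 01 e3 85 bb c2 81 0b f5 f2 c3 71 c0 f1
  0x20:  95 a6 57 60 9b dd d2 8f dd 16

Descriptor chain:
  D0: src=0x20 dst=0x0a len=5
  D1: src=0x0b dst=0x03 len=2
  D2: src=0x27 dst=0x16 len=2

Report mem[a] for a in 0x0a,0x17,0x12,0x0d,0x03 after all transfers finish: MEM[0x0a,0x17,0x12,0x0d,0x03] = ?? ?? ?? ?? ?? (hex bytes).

[0] 0x20->0x0a len=5 : 95 a6 57 60 9b
[1] 0x0b->0x03 len=2 : a6 57
[2] 0x27->0x16 len=2 : 8f dd
query mem[0x0a]=0x95, mem[0x17]=0xdd, mem[0x12]=0x16, mem[0x0d]=0x60, mem[0x03]=0xa6

MEM[0x0a,0x17,0x12,0x0d,0x03] = 95 dd 16 60 a6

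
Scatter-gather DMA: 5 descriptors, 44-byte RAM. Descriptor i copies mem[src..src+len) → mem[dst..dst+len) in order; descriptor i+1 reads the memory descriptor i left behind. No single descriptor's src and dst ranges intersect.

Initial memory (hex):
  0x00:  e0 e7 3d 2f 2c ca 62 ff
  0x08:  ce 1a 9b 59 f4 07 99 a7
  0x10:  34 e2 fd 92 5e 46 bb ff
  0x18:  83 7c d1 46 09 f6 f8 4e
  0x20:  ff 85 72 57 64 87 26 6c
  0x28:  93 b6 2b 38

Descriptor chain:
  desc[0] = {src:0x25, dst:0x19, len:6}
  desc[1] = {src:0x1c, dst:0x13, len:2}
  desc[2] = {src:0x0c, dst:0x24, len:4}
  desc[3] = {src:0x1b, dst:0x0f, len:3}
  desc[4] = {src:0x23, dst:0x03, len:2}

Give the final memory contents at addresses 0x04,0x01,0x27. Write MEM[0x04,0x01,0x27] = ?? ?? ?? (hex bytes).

#0 dst[0x19+6] := {0x87,0x26,0x6c,0x93,0xb6,0x2b}
#1 dst[0x13+2] := {0x93,0xb6}
#2 dst[0x24+4] := {0xf4,0x07,0x99,0xa7}
#3 dst[0x0f+3] := {0x6c,0x93,0xb6}
#4 dst[0x03+2] := {0x57,0xf4}
query mem[0x04]=0xf4, mem[0x01]=0xe7, mem[0x27]=0xa7

MEM[0x04,0x01,0x27] = f4 e7 a7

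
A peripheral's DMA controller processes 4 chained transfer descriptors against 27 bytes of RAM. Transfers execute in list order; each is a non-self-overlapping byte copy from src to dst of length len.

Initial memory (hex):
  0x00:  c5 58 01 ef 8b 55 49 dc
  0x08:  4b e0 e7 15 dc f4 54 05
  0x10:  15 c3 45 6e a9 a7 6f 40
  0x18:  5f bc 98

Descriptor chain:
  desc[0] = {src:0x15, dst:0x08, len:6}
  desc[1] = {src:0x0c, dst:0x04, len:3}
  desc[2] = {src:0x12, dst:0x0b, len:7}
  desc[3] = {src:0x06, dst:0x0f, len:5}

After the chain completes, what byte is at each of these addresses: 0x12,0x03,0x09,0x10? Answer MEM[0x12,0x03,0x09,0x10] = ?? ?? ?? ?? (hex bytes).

MEM[0x12,0x03,0x09,0x10] = 6f ef 6f dc

#0 dst[0x08+6] := {0xa7,0x6f,0x40,0x5f,0xbc,0x98}
#1 dst[0x04+3] := {0xbc,0x98,0x54}
#2 dst[0x0b+7] := {0x45,0x6e,0xa9,0xa7,0x6f,0x40,0x5f}
#3 dst[0x0f+5] := {0x54,0xdc,0xa7,0x6f,0x40}
query mem[0x12]=0x6f, mem[0x03]=0xef, mem[0x09]=0x6f, mem[0x10]=0xdc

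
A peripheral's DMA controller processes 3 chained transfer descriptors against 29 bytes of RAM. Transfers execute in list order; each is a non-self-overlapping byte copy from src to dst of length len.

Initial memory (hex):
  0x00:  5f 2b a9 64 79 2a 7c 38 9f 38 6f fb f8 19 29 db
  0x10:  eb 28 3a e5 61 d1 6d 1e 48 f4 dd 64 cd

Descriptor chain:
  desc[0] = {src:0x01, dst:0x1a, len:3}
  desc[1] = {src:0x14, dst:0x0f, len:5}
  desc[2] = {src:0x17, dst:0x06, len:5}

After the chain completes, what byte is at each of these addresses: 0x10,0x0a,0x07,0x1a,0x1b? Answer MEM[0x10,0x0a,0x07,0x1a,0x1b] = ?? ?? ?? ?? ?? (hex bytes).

D0: mem[0x1a..0x1c] <- [2b a9 64]
D1: mem[0x0f..0x13] <- [61 d1 6d 1e 48]
D2: mem[0x06..0x0a] <- [1e 48 f4 2b a9]
query mem[0x10]=0xd1, mem[0x0a]=0xa9, mem[0x07]=0x48, mem[0x1a]=0x2b, mem[0x1b]=0xa9

MEM[0x10,0x0a,0x07,0x1a,0x1b] = d1 a9 48 2b a9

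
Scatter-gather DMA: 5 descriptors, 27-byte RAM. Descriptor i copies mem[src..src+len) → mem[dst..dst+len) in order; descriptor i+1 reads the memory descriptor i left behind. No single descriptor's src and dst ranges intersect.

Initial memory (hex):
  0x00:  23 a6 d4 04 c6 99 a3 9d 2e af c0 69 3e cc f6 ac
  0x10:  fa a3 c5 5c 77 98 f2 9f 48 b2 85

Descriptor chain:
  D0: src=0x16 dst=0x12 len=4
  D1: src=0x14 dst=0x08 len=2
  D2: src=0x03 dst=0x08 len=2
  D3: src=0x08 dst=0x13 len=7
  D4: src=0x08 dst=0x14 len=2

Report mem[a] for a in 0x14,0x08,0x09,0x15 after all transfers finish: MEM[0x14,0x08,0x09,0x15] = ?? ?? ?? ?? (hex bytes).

MEM[0x14,0x08,0x09,0x15] = 04 04 c6 c6

[0] 0x16->0x12 len=4 : f2 9f 48 b2
[1] 0x14->0x08 len=2 : 48 b2
[2] 0x03->0x08 len=2 : 04 c6
[3] 0x08->0x13 len=7 : 04 c6 c0 69 3e cc f6
[4] 0x08->0x14 len=2 : 04 c6
query mem[0x14]=0x04, mem[0x08]=0x04, mem[0x09]=0xc6, mem[0x15]=0xc6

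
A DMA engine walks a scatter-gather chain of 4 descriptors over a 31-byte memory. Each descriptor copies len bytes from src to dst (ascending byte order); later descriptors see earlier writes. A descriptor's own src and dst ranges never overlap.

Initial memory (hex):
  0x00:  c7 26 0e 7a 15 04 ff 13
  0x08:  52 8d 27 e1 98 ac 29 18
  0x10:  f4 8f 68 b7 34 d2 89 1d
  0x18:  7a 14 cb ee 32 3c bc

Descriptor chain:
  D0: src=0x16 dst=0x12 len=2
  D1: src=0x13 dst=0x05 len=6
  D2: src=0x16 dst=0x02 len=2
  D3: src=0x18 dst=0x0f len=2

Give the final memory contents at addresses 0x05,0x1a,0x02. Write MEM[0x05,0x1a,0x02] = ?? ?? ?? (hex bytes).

[0] 0x16->0x12 len=2 : 89 1d
[1] 0x13->0x05 len=6 : 1d 34 d2 89 1d 7a
[2] 0x16->0x02 len=2 : 89 1d
[3] 0x18->0x0f len=2 : 7a 14
query mem[0x05]=0x1d, mem[0x1a]=0xcb, mem[0x02]=0x89

MEM[0x05,0x1a,0x02] = 1d cb 89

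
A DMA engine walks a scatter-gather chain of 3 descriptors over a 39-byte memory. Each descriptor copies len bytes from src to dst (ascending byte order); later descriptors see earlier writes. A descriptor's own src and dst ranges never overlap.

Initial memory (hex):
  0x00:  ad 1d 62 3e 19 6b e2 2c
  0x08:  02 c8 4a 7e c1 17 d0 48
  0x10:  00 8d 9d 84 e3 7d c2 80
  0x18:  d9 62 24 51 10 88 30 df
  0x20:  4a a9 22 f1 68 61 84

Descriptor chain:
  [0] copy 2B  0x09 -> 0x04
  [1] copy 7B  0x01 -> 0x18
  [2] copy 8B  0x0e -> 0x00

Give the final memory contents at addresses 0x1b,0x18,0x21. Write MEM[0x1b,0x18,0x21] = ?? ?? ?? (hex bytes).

MEM[0x1b,0x18,0x21] = c8 1d a9

D0: mem[0x04..0x05] <- [c8 4a]
D1: mem[0x18..0x1e] <- [1d 62 3e c8 4a e2 2c]
D2: mem[0x00..0x07] <- [d0 48 00 8d 9d 84 e3 7d]
query mem[0x1b]=0xc8, mem[0x18]=0x1d, mem[0x21]=0xa9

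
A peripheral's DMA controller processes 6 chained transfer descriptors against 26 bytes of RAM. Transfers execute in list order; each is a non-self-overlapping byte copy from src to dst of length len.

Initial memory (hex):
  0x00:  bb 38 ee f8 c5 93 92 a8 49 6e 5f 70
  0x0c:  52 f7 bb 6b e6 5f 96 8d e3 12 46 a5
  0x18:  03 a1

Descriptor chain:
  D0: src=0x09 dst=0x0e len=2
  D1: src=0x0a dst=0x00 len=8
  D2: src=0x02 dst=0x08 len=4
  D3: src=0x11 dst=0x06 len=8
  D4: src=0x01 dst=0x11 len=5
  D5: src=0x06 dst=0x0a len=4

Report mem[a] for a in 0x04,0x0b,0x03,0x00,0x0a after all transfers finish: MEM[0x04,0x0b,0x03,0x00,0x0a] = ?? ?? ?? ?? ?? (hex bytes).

  after D0: wrote 2B at 0x0e = 6e5f
  after D1: wrote 8B at 0x00 = 5f7052f76e5fe65f
  after D2: wrote 4B at 0x08 = 52f76e5f
  after D3: wrote 8B at 0x06 = 5f968de31246a503
  after D4: wrote 5B at 0x11 = 7052f76e5f
  after D5: wrote 4B at 0x0a = 5f968de3
query mem[0x04]=0x6e, mem[0x0b]=0x96, mem[0x03]=0xf7, mem[0x00]=0x5f, mem[0x0a]=0x5f

MEM[0x04,0x0b,0x03,0x00,0x0a] = 6e 96 f7 5f 5f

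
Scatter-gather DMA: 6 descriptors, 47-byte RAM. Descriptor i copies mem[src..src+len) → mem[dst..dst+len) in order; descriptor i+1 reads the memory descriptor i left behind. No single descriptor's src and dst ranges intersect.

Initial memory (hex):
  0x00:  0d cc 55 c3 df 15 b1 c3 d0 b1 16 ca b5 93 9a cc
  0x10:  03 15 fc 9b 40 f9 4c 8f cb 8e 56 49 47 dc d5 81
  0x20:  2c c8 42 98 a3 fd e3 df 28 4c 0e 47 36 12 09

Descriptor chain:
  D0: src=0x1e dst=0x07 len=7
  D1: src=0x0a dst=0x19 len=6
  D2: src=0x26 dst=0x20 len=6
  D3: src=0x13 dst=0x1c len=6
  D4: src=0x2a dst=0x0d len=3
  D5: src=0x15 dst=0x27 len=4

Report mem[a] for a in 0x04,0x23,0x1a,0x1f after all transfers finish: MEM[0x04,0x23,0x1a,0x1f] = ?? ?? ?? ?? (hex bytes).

#0 dst[0x07+7] := {0xd5,0x81,0x2c,0xc8,0x42,0x98,0xa3}
#1 dst[0x19+6] := {0xc8,0x42,0x98,0xa3,0x9a,0xcc}
#2 dst[0x20+6] := {0xe3,0xdf,0x28,0x4c,0x0e,0x47}
#3 dst[0x1c+6] := {0x9b,0x40,0xf9,0x4c,0x8f,0xcb}
#4 dst[0x0d+3] := {0x0e,0x47,0x36}
#5 dst[0x27+4] := {0xf9,0x4c,0x8f,0xcb}
query mem[0x04]=0xdf, mem[0x23]=0x4c, mem[0x1a]=0x42, mem[0x1f]=0x4c

MEM[0x04,0x23,0x1a,0x1f] = df 4c 42 4c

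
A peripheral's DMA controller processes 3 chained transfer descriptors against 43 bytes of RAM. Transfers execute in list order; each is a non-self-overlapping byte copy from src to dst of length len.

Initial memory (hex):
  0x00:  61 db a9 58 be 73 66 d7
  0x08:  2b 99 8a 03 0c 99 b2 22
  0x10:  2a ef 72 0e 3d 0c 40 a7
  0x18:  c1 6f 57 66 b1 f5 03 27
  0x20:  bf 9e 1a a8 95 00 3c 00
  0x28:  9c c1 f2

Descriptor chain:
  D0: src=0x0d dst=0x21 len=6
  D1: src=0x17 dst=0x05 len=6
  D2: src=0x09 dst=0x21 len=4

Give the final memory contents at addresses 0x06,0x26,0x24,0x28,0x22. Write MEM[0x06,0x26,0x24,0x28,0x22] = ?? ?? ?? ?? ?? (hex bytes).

MEM[0x06,0x26,0x24,0x28,0x22] = c1 72 0c 9c b1

#0 dst[0x21+6] := {0x99,0xb2,0x22,0x2a,0xef,0x72}
#1 dst[0x05+6] := {0xa7,0xc1,0x6f,0x57,0x66,0xb1}
#2 dst[0x21+4] := {0x66,0xb1,0x03,0x0c}
query mem[0x06]=0xc1, mem[0x26]=0x72, mem[0x24]=0x0c, mem[0x28]=0x9c, mem[0x22]=0xb1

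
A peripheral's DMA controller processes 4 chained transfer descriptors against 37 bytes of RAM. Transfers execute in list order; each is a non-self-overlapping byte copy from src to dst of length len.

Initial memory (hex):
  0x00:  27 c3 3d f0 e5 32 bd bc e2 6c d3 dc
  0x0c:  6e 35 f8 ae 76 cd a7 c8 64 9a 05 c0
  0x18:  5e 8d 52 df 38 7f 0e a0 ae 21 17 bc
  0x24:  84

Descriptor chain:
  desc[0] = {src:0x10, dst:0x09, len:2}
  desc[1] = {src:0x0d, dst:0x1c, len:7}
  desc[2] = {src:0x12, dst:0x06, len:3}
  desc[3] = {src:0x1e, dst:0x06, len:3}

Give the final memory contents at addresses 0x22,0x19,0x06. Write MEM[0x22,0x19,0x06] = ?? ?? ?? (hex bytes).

MEM[0x22,0x19,0x06] = c8 8d ae

D0: mem[0x09..0x0a] <- [76 cd]
D1: mem[0x1c..0x22] <- [35 f8 ae 76 cd a7 c8]
D2: mem[0x06..0x08] <- [a7 c8 64]
D3: mem[0x06..0x08] <- [ae 76 cd]
query mem[0x22]=0xc8, mem[0x19]=0x8d, mem[0x06]=0xae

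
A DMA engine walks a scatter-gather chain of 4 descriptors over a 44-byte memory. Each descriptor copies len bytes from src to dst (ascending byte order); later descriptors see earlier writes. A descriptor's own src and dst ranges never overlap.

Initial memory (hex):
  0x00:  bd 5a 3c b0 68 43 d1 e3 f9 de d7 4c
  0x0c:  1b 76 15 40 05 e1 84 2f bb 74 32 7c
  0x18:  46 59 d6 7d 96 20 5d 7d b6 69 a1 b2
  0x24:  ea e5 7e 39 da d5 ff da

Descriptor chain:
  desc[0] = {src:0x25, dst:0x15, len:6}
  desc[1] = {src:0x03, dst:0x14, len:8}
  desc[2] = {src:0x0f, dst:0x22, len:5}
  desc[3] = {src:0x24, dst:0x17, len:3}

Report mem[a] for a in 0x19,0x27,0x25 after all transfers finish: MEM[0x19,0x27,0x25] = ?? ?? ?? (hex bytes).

#0 dst[0x15+6] := {0xe5,0x7e,0x39,0xda,0xd5,0xff}
#1 dst[0x14+8] := {0xb0,0x68,0x43,0xd1,0xe3,0xf9,0xde,0xd7}
#2 dst[0x22+5] := {0x40,0x05,0xe1,0x84,0x2f}
#3 dst[0x17+3] := {0xe1,0x84,0x2f}
query mem[0x19]=0x2f, mem[0x27]=0x39, mem[0x25]=0x84

MEM[0x19,0x27,0x25] = 2f 39 84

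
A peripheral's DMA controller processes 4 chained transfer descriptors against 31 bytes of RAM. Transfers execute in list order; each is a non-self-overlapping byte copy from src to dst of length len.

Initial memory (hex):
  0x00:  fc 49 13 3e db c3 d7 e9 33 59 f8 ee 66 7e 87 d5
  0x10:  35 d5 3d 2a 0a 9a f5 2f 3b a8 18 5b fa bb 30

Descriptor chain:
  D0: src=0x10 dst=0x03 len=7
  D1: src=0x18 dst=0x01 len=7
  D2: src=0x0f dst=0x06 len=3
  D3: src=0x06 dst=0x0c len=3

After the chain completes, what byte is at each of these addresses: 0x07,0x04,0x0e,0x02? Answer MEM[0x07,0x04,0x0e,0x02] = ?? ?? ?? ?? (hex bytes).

MEM[0x07,0x04,0x0e,0x02] = 35 5b d5 a8

  after D0: wrote 7B at 0x03 = 35d53d2a0a9af5
  after D1: wrote 7B at 0x01 = 3ba8185bfabb30
  after D2: wrote 3B at 0x06 = d535d5
  after D3: wrote 3B at 0x0c = d535d5
query mem[0x07]=0x35, mem[0x04]=0x5b, mem[0x0e]=0xd5, mem[0x02]=0xa8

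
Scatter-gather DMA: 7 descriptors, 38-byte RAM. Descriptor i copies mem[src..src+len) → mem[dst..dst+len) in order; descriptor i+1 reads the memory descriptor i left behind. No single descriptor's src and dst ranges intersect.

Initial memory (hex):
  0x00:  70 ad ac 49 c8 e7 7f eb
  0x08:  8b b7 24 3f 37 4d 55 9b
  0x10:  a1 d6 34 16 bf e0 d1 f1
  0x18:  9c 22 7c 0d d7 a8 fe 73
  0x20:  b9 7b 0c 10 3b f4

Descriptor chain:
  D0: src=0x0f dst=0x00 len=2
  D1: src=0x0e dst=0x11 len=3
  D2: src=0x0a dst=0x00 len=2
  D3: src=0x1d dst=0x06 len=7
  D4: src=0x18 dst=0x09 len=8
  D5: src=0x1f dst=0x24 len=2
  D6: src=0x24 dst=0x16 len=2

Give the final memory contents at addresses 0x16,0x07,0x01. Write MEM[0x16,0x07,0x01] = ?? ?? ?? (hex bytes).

MEM[0x16,0x07,0x01] = 73 fe 3f

  after D0: wrote 2B at 0x00 = 9ba1
  after D1: wrote 3B at 0x11 = 559ba1
  after D2: wrote 2B at 0x00 = 243f
  after D3: wrote 7B at 0x06 = a8fe73b97b0c10
  after D4: wrote 8B at 0x09 = 9c227c0dd7a8fe73
  after D5: wrote 2B at 0x24 = 73b9
  after D6: wrote 2B at 0x16 = 73b9
query mem[0x16]=0x73, mem[0x07]=0xfe, mem[0x01]=0x3f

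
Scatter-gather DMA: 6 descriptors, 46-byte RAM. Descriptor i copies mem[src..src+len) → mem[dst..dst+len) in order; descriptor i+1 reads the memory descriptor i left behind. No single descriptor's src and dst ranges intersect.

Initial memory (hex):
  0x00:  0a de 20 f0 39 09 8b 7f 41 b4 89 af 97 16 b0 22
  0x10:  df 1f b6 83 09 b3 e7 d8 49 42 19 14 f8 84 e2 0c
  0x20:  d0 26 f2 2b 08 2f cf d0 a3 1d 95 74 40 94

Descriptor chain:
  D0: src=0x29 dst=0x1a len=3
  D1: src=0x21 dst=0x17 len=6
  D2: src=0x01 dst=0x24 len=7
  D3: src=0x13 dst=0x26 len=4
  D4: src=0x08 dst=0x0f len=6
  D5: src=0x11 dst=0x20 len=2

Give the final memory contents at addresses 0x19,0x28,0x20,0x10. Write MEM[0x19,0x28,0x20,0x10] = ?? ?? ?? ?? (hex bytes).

MEM[0x19,0x28,0x20,0x10] = 2b b3 89 b4

D0: mem[0x1a..0x1c] <- [1d 95 74]
D1: mem[0x17..0x1c] <- [26 f2 2b 08 2f cf]
D2: mem[0x24..0x2a] <- [de 20 f0 39 09 8b 7f]
D3: mem[0x26..0x29] <- [83 09 b3 e7]
D4: mem[0x0f..0x14] <- [41 b4 89 af 97 16]
D5: mem[0x20..0x21] <- [89 af]
query mem[0x19]=0x2b, mem[0x28]=0xb3, mem[0x20]=0x89, mem[0x10]=0xb4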